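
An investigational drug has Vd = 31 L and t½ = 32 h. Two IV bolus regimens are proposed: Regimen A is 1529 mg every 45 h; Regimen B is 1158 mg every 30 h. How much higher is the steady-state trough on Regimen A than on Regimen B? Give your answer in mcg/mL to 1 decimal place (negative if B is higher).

-10.9 mcg/mL

Regimen A: f = (1/2)^(45/32) ≈ 0.3773; Cmin,ss = (1529/31)·f/(1−f) ≈ 29.885 mcg/mL.
Regimen B: f = (1/2)^(30/32) ≈ 0.5221; Cmin,ss = (1158/31)·f/(1−f) ≈ 40.810 mcg/mL.
Difference ≈ 29.885 − 40.810 ≈ -10.925 mcg/mL.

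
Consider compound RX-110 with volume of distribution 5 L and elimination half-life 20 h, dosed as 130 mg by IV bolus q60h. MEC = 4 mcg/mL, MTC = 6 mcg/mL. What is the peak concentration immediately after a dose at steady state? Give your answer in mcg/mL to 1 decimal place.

τ = 60 h = 3 half-lives, so f = (1/2)^3 = 0.125.
At steady state, R = 1/(1 − 0.125) = 8/7.
Single-dose peak C₀ = D/Vd = 130/5 = 26 mcg/mL.
Steady-state peak Cmax,ss = C₀·R = 26 × 8/7 ≈ 29.714 mcg/mL.
Peak 29.7 mcg/mL vs MTC 6 mcg/mL: exceeds toxic threshold.

29.7 mcg/mL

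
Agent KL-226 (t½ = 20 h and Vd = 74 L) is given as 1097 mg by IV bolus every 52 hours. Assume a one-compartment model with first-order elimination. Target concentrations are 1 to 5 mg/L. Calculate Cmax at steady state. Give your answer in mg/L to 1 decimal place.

k = ln2/t½ = ln2/20 ≈ 0.034657 h⁻¹; fraction remaining f = e^(−kτ) = e^(−0.034657×52) ≈ 0.1649.
Accumulation ratio R = 1/(1 − f) ≈ 1/0.8351 ≈ 1.1975.
Each bolus raises the concentration by D/Vd = 1097/74 ≈ 14.824 mg/L.
Steady-state peak Cmax,ss = C₀·R ≈ 14.824 × 1.1975 ≈ 17.752 mg/L.
Peak 17.8 mg/L vs MTC 5 mg/L: exceeds toxic threshold.

17.8 mg/L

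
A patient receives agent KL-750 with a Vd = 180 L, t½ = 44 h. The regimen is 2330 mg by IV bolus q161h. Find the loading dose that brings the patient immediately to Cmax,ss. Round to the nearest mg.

f = (1/2)^(161/44) ≈ 0.079160; accumulation ratio R = 1/(1−f) ≈ 1.08596.
Loading dose to hit Cmax,ss on first dose: D_load = D_maint·R ≈ 2330 × 1.08596 ≈ 2530.29 mg.

2530 mg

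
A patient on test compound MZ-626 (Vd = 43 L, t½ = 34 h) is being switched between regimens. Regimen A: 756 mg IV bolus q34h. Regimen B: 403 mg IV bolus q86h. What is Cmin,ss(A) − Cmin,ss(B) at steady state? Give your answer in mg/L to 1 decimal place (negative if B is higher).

Regimen A: f = (1/2)^(34/34) ≈ 0.5000; Cmin,ss = (756/43)·f/(1−f) ≈ 17.581 mg/L.
Regimen B: f = (1/2)^(86/34) ≈ 0.1732; Cmin,ss = (403/43)·f/(1−f) ≈ 1.963 mg/L.
Difference ≈ 17.581 − 1.963 ≈ 15.618 mg/L.

15.6 mg/L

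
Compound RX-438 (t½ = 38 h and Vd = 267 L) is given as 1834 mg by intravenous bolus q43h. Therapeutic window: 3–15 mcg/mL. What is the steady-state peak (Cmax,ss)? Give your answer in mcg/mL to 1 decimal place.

12.6 mcg/mL

Over one 43-h interval, 43/38 ≈ 1.1316 half-lives elapse, leaving f ≈ 0.4564 of each dose.
Accumulation ratio R = 1/(1 − f) ≈ 1/0.5436 ≈ 1.8396.
Single-dose peak C₀ = D/Vd = 1834/267 ≈ 6.869 mcg/mL.
Steady-state peak Cmax,ss = C₀·R ≈ 6.869 × 1.8396 ≈ 12.636 mcg/mL.
Peak 12.6 mcg/mL vs MTC 15 mcg/mL: below toxic threshold.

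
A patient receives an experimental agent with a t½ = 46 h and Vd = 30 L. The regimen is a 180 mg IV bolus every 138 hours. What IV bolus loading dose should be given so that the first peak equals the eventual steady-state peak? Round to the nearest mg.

f = (1/2)^(138/46) ≈ 0.125000; accumulation ratio R = 1/(1−f) ≈ 1.14286.
Loading dose to hit Cmax,ss on first dose: D_load = D_maint·R ≈ 180 × 1.14286 ≈ 205.71 mg.

206 mg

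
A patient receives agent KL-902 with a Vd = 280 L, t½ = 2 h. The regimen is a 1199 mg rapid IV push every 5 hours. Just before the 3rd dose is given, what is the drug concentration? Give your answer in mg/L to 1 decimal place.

0.9 mg/L

f = (1/2)^(τ/t½) = (1/2)^(5/2) ≈ 0.1768.
C₀ = D/Vd = 1199/280 ≈ 4.282 mg/L.
Before the 3rd dose, 2 doses have been given. Superposition: Cmin = C₀·(f + f²).
≈ 4.282 × (0.1768 + 0.0313) ≈ 4.282 × 0.2081 ≈ 0.891 mg/L.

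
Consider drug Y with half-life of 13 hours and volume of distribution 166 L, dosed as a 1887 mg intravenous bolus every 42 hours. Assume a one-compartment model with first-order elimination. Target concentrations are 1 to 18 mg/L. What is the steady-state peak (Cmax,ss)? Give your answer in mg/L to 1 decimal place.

12.7 mg/L

Over one 42-h interval, 42/13 ≈ 3.2308 half-lives elapse, leaving f ≈ 0.1065 of each dose.
At steady state, accumulation factor R = 1/(1 − e^(−kτ)) ≈ 1.1192.
Single-dose peak C₀ = D/Vd = 1887/166 ≈ 11.367 mg/L.
Steady-state peak Cmax,ss = C₀·R ≈ 11.367 × 1.1192 ≈ 12.722 mg/L.
Peak 12.7 mg/L vs MTC 18 mg/L: below toxic threshold.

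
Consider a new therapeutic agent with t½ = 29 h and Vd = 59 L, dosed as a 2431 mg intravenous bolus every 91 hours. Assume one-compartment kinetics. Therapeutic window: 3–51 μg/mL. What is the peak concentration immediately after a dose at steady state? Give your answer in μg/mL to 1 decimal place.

46.5 μg/mL

k = ln2/t½ = ln2/29 ≈ 0.023902 h⁻¹; fraction remaining f = e^(−kτ) = e^(−0.023902×91) ≈ 0.1136.
At steady state, accumulation factor R = 1/(1 − e^(−kτ)) ≈ 1.1282.
Each bolus raises the concentration by D/Vd = 2431/59 ≈ 41.203 μg/mL.
Steady-state peak Cmax,ss = C₀·R ≈ 41.203 × 1.1282 ≈ 46.485 μg/mL.
Peak 46.5 μg/mL vs MTC 51 μg/mL: below toxic threshold.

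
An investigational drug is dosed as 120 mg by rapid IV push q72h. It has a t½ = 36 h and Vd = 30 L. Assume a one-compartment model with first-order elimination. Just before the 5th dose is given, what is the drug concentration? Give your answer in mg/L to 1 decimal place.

1.3 mg/L

f = (1/2)^(τ/t½) = (1/2)^(72/36) ≈ 0.2500.
C₀ = D/Vd = 120/30 ≈ 4.000 mg/L.
Before the 5th dose, 4 doses have been given. Superposition: Cmin = C₀·(f + f² + … + f^4).
≈ 4.000 × (0.2500 + 0.0625 + 0.0156 + 0.0039) ≈ 4.000 × 0.3320 ≈ 1.328 mg/L.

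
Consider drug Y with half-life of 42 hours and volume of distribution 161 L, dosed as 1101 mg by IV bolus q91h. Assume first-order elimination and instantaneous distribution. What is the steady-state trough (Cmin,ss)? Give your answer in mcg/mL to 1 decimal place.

Over one 91-h interval, 91/42 ≈ 2.1667 half-lives elapse, leaving f ≈ 0.2227 of each dose.
Each bolus raises the concentration by D/Vd = 1101/161 ≈ 6.839 mcg/mL.
Steady-state trough Cmin,ss = C₀·f/(1−f) ≈ 6.839 × 0.2227/0.7773 ≈ 1.959 mcg/mL.

2.0 mcg/mL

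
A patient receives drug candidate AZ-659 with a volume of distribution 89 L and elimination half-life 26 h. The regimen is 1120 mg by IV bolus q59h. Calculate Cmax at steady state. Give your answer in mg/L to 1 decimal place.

15.9 mg/L

k = ln2/t½ = ln2/26 ≈ 0.026660 h⁻¹; fraction remaining f = e^(−kτ) = e^(−0.026660×59) ≈ 0.2074.
At steady state, accumulation factor R = 1/(1 − e^(−kτ)) ≈ 1.2617.
Single-dose peak C₀ = D/Vd = 1120/89 ≈ 12.584 mg/L.
Steady-state peak Cmax,ss = C₀·R ≈ 12.584 × 1.2617 ≈ 15.877 mg/L.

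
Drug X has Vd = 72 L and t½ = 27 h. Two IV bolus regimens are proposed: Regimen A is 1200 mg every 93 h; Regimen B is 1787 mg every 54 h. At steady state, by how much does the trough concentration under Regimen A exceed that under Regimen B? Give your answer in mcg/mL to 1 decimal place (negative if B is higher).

-6.6 mcg/mL

Regimen A: f = (1/2)^(93/27) ≈ 0.0919; Cmin,ss = (1200/72)·f/(1−f) ≈ 1.687 mcg/mL.
Regimen B: f = (1/2)^(54/27) ≈ 0.2500; Cmin,ss = (1787/72)·f/(1−f) ≈ 8.273 mcg/mL.
Difference ≈ 1.687 − 8.273 ≈ -6.586 mcg/mL.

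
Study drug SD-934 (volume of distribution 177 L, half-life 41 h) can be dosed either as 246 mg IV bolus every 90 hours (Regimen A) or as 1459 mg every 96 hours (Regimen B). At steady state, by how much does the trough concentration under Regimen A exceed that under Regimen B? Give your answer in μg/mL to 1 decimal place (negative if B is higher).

Regimen A: f = (1/2)^(90/41) ≈ 0.2184; Cmin,ss = (246/177)·f/(1−f) ≈ 0.388 μg/mL.
Regimen B: f = (1/2)^(96/41) ≈ 0.1973; Cmin,ss = (1459/177)·f/(1−f) ≈ 2.026 μg/mL.
Difference ≈ 0.388 − 2.026 ≈ -1.638 μg/mL.

-1.6 μg/mL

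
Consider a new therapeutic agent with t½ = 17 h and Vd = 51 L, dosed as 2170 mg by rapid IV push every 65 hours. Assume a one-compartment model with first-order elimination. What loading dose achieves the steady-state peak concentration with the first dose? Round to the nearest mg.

f = (1/2)^(65/17) ≈ 0.070632; accumulation ratio R = 1/(1−f) ≈ 1.07600.
Loading dose to hit Cmax,ss on first dose: D_load = D_maint·R ≈ 2170 × 1.07600 ≈ 2334.92 mg.

2335 mg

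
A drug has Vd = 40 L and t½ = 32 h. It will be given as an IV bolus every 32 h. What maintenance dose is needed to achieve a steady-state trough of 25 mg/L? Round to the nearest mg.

τ/t½ = 32/32 ≈ 1, so f = (1/2)^(32/32) ≈ 0.500000.
Cmin,ss = (D/Vd)·f/(1−f), so D = Cmin,ss·Vd·(1−f)/f.
D = 25 × 40 × (1−f)/f ≈ 25 × 40 × 1.00000 ≈ 1000.00 mg.

1000 mg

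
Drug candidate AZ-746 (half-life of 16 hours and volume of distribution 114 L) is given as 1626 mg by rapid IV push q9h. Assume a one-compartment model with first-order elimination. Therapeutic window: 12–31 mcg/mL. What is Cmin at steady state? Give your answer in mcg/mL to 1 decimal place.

29.9 mcg/mL

τ/t½ = 9/16 ≈ 0.5625, so fraction remaining f = (1/2)^(9/16) ≈ 0.6771.
Single-dose peak C₀ = D/Vd = 1626/114 ≈ 14.263 mcg/mL.
Steady-state trough Cmin,ss = C₀·f/(1−f) ≈ 14.263 × 0.6771/0.3229 ≈ 29.909 mcg/mL.
Trough 29.9 mcg/mL vs MEC 12 mcg/mL: adequate.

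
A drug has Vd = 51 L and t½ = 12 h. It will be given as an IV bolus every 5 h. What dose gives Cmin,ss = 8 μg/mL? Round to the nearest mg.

137 mg

τ/t½ = 5/12 ≈ 0.41667, so f = (1/2)^(5/12) ≈ 0.749154.
Cmin,ss = (D/Vd)·f/(1−f), so D = Cmin,ss·Vd·(1−f)/f.
D = 8 × 51 × (1−f)/f ≈ 8 × 51 × 0.33484 ≈ 136.61 mg.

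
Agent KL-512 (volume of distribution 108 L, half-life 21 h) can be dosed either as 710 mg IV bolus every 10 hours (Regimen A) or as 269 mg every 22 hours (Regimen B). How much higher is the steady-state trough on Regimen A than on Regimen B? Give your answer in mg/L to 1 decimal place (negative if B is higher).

14.5 mg/L

Regimen A: f = (1/2)^(10/21) ≈ 0.7189; Cmin,ss = (710/108)·f/(1−f) ≈ 16.813 mg/L.
Regimen B: f = (1/2)^(22/21) ≈ 0.4838; Cmin,ss = (269/108)·f/(1−f) ≈ 2.334 mg/L.
Difference ≈ 16.813 − 2.334 ≈ 14.479 mg/L.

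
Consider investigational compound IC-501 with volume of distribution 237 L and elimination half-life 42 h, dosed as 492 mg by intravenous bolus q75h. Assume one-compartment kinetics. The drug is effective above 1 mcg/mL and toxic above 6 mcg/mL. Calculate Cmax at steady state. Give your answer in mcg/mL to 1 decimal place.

2.9 mcg/mL

k = ln2/t½ = ln2/42 ≈ 0.016504 h⁻¹; fraction remaining f = e^(−kτ) = e^(−0.016504×75) ≈ 0.2900.
At steady state, accumulation factor R = 1/(1 − e^(−kτ)) ≈ 1.4085.
Each bolus raises the concentration by D/Vd = 492/237 ≈ 2.076 mcg/mL.
Steady-state peak Cmax,ss = C₀·R ≈ 2.076 × 1.4085 ≈ 2.924 mcg/mL.
Peak 2.9 mcg/mL vs MTC 6 mcg/mL: below toxic threshold.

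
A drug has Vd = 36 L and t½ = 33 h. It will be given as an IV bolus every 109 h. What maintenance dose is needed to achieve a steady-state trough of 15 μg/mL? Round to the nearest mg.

4790 mg

τ/t½ = 109/33 ≈ 3.303, so f = (1/2)^(109/33) ≈ 0.101319.
Cmin,ss = (D/Vd)·f/(1−f), so D = Cmin,ss·Vd·(1−f)/f.
D = 15 × 36 × (1−f)/f ≈ 15 × 36 × 8.86982 ≈ 4789.70 mg.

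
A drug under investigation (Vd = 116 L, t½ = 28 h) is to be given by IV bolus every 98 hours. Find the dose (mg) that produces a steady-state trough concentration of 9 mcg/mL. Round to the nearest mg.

τ/t½ = 98/28 ≈ 3.5, so f = (1/2)^(98/28) ≈ 0.088388.
Cmin,ss = (D/Vd)·f/(1−f), so D = Cmin,ss·Vd·(1−f)/f.
D = 9 × 116 × (1−f)/f ≈ 9 × 116 × 10.31375 ≈ 10767.56 mg.

10768 mg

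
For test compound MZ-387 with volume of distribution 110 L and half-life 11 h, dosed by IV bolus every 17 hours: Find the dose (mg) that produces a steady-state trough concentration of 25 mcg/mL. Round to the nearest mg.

τ/t½ = 17/11 ≈ 1.5455, so f = (1/2)^(17/11) ≈ 0.342588.
Cmin,ss = (D/Vd)·f/(1−f), so D = Cmin,ss·Vd·(1−f)/f.
D = 25 × 110 × (1−f)/f ≈ 25 × 110 × 1.91896 ≈ 5277.14 mg.

5277 mg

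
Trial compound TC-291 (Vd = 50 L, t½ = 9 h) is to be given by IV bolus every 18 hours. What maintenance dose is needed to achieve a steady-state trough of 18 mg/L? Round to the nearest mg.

2700 mg

τ/t½ = 18/9 ≈ 2, so f = (1/2)^(18/9) ≈ 0.250000.
Cmin,ss = (D/Vd)·f/(1−f), so D = Cmin,ss·Vd·(1−f)/f.
D = 18 × 50 × (1−f)/f ≈ 18 × 50 × 3.00000 ≈ 2700.00 mg.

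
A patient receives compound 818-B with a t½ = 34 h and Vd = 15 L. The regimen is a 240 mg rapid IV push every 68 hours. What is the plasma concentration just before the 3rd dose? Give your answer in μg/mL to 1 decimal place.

5.0 μg/mL

f = (1/2)^(τ/t½) = (1/2)^(68/34) ≈ 0.2500.
C₀ = D/Vd = 240/15 ≈ 16.000 μg/mL.
Before the 3rd dose, 2 doses have been given. Superposition: Cmin = C₀·(f + f²).
≈ 16.000 × (0.2500 + 0.0625) ≈ 16.000 × 0.3125 ≈ 5.000 μg/mL.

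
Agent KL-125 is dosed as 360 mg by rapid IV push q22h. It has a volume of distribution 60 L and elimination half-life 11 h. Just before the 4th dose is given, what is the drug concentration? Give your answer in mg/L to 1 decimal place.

2.0 mg/L

f = (1/2)^(τ/t½) = (1/2)^(22/11) ≈ 0.2500.
C₀ = D/Vd = 360/60 ≈ 6.000 mg/L.
Before the 4th dose, 3 doses have been given. Superposition: Cmin = C₀·(f + f² + … + f^3).
≈ 6.000 × (0.2500 + 0.0625 + 0.0156) ≈ 6.000 × 0.3281 ≈ 1.969 mg/L.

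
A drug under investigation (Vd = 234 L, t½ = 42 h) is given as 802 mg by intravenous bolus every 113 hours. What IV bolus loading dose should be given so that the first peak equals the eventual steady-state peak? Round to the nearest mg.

f = (1/2)^(113/42) ≈ 0.154912; accumulation ratio R = 1/(1−f) ≈ 1.18331.
Loading dose to hit Cmax,ss on first dose: D_load = D_maint·R ≈ 802 × 1.18331 ≈ 949.01 mg.

949 mg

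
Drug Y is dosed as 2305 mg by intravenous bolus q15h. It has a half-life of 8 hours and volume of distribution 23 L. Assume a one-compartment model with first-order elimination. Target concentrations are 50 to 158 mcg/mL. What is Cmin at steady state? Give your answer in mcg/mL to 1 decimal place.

Over one 15-h interval, 15/8 ≈ 1.875 half-lives elapse, leaving f ≈ 0.2726 of each dose.
Single-dose peak C₀ = D/Vd = 2305/23 ≈ 100.217 mcg/mL.
Steady-state trough Cmin,ss = C₀·f/(1−f) ≈ 100.217 × 0.2726/0.7274 ≈ 37.557 mcg/mL.
Trough 37.6 mcg/mL vs MEC 50 mcg/mL: subtherapeutic.

37.6 mcg/mL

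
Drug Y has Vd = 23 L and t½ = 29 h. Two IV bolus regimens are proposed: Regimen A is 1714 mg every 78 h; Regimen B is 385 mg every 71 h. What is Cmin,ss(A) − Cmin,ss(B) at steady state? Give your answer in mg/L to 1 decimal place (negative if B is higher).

9.9 mg/L

Regimen A: f = (1/2)^(78/29) ≈ 0.1550; Cmin,ss = (1714/23)·f/(1−f) ≈ 13.670 mg/L.
Regimen B: f = (1/2)^(71/29) ≈ 0.1832; Cmin,ss = (385/23)·f/(1−f) ≈ 3.754 mg/L.
Difference ≈ 13.670 − 3.754 ≈ 9.916 mg/L.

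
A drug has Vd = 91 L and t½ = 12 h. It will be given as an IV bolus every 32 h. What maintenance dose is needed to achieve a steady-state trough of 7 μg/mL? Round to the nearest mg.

τ/t½ = 32/12 ≈ 2.6667, so f = (1/2)^(32/12) ≈ 0.157490.
Cmin,ss = (D/Vd)·f/(1−f), so D = Cmin,ss·Vd·(1−f)/f.
D = 7 × 91 × (1−f)/f ≈ 7 × 91 × 5.34961 ≈ 3407.70 mg.

3408 mg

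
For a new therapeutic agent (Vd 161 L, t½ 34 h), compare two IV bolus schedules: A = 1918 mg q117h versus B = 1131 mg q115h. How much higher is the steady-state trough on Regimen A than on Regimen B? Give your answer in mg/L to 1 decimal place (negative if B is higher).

Regimen A: f = (1/2)^(117/34) ≈ 0.0921; Cmin,ss = (1918/161)·f/(1−f) ≈ 1.208 mg/L.
Regimen B: f = (1/2)^(115/34) ≈ 0.0959; Cmin,ss = (1131/161)·f/(1−f) ≈ 0.745 mg/L.
Difference ≈ 1.208 − 0.745 ≈ 0.463 mg/L.

0.5 mg/L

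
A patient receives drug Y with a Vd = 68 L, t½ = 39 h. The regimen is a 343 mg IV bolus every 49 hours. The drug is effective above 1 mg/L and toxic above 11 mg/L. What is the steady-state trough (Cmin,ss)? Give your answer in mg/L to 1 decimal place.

τ/t½ = 49/39 ≈ 1.2564, so fraction remaining f = (1/2)^(49/39) ≈ 0.4186.
At steady state, accumulation factor R = 1/(1 − e^(−kτ)) ≈ 1.7200.
Single-dose peak C₀ = D/Vd = 343/68 ≈ 5.044 mg/L.
Cmax,ss = C₀/(1 − f) ≈ 5.044/0.5814 ≈ 8.676 mg/L.
Steady-state trough Cmin,ss = Cmax,ss·f ≈ 8.676 × 0.4186 ≈ 3.632 mg/L.
Trough 3.6 mg/L vs MEC 1 mg/L: adequate.

3.6 mg/L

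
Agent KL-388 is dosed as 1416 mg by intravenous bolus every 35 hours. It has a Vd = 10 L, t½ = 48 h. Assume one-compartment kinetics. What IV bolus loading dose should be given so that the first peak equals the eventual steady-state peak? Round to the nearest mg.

3569 mg

f = (1/2)^(35/48) ≈ 0.603252; accumulation ratio R = 1/(1−f) ≈ 2.52049.
Loading dose to hit Cmax,ss on first dose: D_load = D_maint·R ≈ 1416 × 2.52049 ≈ 3569.01 mg.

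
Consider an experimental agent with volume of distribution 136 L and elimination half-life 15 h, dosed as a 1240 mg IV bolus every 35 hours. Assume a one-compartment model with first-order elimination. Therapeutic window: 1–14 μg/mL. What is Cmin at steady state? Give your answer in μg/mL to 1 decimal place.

2.3 μg/mL

Over one 35-h interval, 35/15 ≈ 2.3333 half-lives elapse, leaving f ≈ 0.1984 of each dose.
Accumulation ratio R = 1/(1 − f) ≈ 1/0.8016 ≈ 1.2475.
Each bolus raises the concentration by D/Vd = 1240/136 ≈ 9.118 μg/mL.
Cmax,ss = C₀/(1 − f) ≈ 9.118/0.8016 ≈ 11.375 μg/mL.
One interval later, Cmin,ss = Cmax,ss·e^(−kτ) ≈ 11.375 × 0.1984 ≈ 2.257 μg/mL.
Trough 2.3 μg/mL vs MEC 1 μg/mL: adequate.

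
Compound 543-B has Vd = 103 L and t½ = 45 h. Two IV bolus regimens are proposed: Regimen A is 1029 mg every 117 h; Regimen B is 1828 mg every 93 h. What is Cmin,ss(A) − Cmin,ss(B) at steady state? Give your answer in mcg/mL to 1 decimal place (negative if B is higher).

-3.6 mcg/mL

Regimen A: f = (1/2)^(117/45) ≈ 0.1649; Cmin,ss = (1029/103)·f/(1−f) ≈ 1.973 mcg/mL.
Regimen B: f = (1/2)^(93/45) ≈ 0.2387; Cmin,ss = (1828/103)·f/(1−f) ≈ 5.565 mcg/mL.
Difference ≈ 1.973 − 5.565 ≈ -3.592 mcg/mL.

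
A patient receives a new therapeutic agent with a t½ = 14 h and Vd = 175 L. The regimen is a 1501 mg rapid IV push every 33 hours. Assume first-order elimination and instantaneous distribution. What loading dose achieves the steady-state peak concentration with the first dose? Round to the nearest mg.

f = (1/2)^(33/14) ≈ 0.195177; accumulation ratio R = 1/(1−f) ≈ 1.24251.
Loading dose to hit Cmax,ss on first dose: D_load = D_maint·R ≈ 1501 × 1.24251 ≈ 1865.01 mg.

1865 mg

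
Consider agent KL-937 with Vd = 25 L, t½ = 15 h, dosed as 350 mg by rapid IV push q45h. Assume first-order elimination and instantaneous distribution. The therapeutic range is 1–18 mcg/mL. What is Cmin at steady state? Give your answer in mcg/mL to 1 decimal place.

2.0 mcg/mL

The dosing interval is 3 half-lives, so f = 2^(−3) = 0.125.
Accumulation ratio R = 1/(1 − f) = 1/0.875 = 8/7.
Single-dose peak C₀ = D/Vd = 350/25 = 14 mcg/mL.
Steady-state peak Cmax,ss = C₀·R = 14 × 8/7 ≈ 16.000 mcg/mL.
Steady-state trough Cmin,ss = Cmax,ss·f ≈ 16.000 × 0.125 ≈ 2.000 mcg/mL.
Trough 2.0 mcg/mL vs MEC 1 mcg/mL: adequate.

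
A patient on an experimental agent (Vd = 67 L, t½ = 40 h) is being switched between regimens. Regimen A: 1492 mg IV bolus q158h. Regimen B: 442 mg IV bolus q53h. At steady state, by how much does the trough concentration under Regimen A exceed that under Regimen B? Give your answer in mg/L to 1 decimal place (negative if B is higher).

Regimen A: f = (1/2)^(158/40) ≈ 0.0647; Cmin,ss = (1492/67)·f/(1−f) ≈ 1.540 mg/L.
Regimen B: f = (1/2)^(53/40) ≈ 0.3991; Cmin,ss = (442/67)·f/(1−f) ≈ 4.382 mg/L.
Difference ≈ 1.540 − 4.382 ≈ -2.842 mg/L.

-2.8 mg/L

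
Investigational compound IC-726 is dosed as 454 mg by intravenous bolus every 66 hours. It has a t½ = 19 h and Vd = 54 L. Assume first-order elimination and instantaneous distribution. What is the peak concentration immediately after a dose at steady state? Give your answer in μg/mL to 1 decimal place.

k = ln2/t½ = ln2/19 ≈ 0.036481 h⁻¹; fraction remaining f = e^(−kτ) = e^(−0.036481×66) ≈ 0.0900.
At steady state, accumulation factor R = 1/(1 − e^(−kτ)) ≈ 1.0989.
Each bolus raises the concentration by D/Vd = 454/54 ≈ 8.407 μg/mL.
Steady-state peak Cmax,ss = C₀·R ≈ 8.407 × 1.0989 ≈ 9.238 μg/mL.

9.2 μg/mL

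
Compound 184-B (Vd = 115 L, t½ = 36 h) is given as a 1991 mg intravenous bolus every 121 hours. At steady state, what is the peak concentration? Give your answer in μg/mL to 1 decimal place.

19.2 μg/mL

Over one 121-h interval, 121/36 ≈ 3.3611 half-lives elapse, leaving f ≈ 0.0973 of each dose.
At steady state, accumulation factor R = 1/(1 − e^(−kτ)) ≈ 1.1078.
Each bolus raises the concentration by D/Vd = 1991/115 ≈ 17.313 μg/mL.
Steady-state peak Cmax,ss = C₀·R ≈ 17.313 × 1.1078 ≈ 19.179 μg/mL.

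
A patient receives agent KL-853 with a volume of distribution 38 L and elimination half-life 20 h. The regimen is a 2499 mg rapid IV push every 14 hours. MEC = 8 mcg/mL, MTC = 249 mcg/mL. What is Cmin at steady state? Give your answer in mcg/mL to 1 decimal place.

k = ln2/t½ = ln2/20 ≈ 0.034657 h⁻¹; fraction remaining f = e^(−kτ) = e^(−0.034657×14) ≈ 0.6156.
At steady state, accumulation factor R = 1/(1 − e^(−kτ)) ≈ 2.6015.
Single-dose peak C₀ = D/Vd = 2499/38 ≈ 65.763 mcg/mL.
Steady-state peak Cmax,ss = C₀·R ≈ 65.763 × 2.6015 ≈ 171.082 mcg/mL.
Steady-state trough Cmin,ss = Cmax,ss·f ≈ 171.082 × 0.6156 ≈ 105.318 mcg/mL.
Trough 105.3 mcg/mL vs MEC 8 mcg/mL: adequate.

105.3 mcg/mL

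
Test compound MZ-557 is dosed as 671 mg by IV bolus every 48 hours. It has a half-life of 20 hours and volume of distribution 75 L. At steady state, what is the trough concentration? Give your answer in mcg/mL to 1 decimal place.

2.1 mcg/mL

k = ln2/t½ = ln2/20 ≈ 0.034657 h⁻¹; fraction remaining f = e^(−kτ) = e^(−0.034657×48) ≈ 0.1895.
Accumulation ratio R = 1/(1 − f) ≈ 1/0.8105 ≈ 1.2338.
Single-dose peak C₀ = D/Vd = 671/75 ≈ 8.947 mcg/mL.
Steady-state peak Cmax,ss = C₀·R ≈ 8.947 × 1.2338 ≈ 11.039 mcg/mL.
One interval later, Cmin,ss = Cmax,ss·e^(−kτ) ≈ 11.039 × 0.1895 ≈ 2.092 mcg/mL.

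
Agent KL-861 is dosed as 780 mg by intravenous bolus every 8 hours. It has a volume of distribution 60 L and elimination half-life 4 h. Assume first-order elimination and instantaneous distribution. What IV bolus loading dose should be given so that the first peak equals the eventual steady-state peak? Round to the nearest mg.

1040 mg

f = (1/2)^(8/4) ≈ 0.250000; accumulation ratio R = 1/(1−f) ≈ 1.33333.
Loading dose to hit Cmax,ss on first dose: D_load = D_maint·R ≈ 780 × 1.33333 ≈ 1040.00 mg.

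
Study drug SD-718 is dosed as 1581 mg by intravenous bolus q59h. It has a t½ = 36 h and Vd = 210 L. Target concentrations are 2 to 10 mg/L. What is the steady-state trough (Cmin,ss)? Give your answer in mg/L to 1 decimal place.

3.6 mg/L

τ/t½ = 59/36 ≈ 1.6389, so fraction remaining f = (1/2)^(59/36) ≈ 0.3211.
Accumulation ratio R = 1/(1 − f) ≈ 1/0.6789 ≈ 1.4730.
Each bolus raises the concentration by D/Vd = 1581/210 ≈ 7.529 mg/L.
Steady-state peak Cmax,ss = C₀·R ≈ 7.529 × 1.4730 ≈ 11.090 mg/L.
One interval later, Cmin,ss = Cmax,ss·e^(−kτ) ≈ 11.090 × 0.3211 ≈ 3.561 mg/L.
Trough 3.6 mg/L vs MEC 2 mg/L: adequate.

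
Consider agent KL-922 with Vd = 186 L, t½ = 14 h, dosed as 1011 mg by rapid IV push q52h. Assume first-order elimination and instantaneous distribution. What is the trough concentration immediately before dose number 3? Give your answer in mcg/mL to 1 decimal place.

0.4 mcg/mL

f = (1/2)^(τ/t½) = (1/2)^(52/14) ≈ 0.0762.
C₀ = D/Vd = 1011/186 ≈ 5.435 mcg/mL.
Before the 3rd dose, 2 doses have been given. Superposition: Cmin = C₀·(f + f²).
≈ 5.435 × (0.0762 + 0.0058) ≈ 5.435 × 0.0820 ≈ 0.446 mcg/mL.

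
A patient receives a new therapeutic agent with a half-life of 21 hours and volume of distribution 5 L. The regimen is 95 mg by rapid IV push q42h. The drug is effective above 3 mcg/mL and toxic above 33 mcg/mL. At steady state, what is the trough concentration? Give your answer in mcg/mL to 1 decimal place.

The dosing interval is 2 half-lives, so f = 2^(−2) = 0.25.
At steady state, R = 1/(1 − 0.25) = 4/3.
Single-dose peak C₀ = D/Vd = 95/5 = 19 mcg/mL.
Steady-state peak Cmax,ss = C₀·R = 19 × 4/3 ≈ 25.333 mcg/mL.
Steady-state trough Cmin,ss = Cmax,ss·f ≈ 25.333 × 0.25 ≈ 6.333 mcg/mL.
Trough 6.3 mcg/mL vs MEC 3 mcg/mL: adequate.

6.3 mcg/mL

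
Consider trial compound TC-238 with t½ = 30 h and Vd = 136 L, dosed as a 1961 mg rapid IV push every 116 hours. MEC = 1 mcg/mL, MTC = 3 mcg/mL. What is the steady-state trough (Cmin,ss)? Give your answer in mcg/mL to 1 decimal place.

k = ln2/t½ = ln2/30 ≈ 0.023105 h⁻¹; fraction remaining f = e^(−kτ) = e^(−0.023105×116) ≈ 0.0686.
Single-dose peak C₀ = D/Vd = 1961/136 ≈ 14.419 mcg/mL.
Steady-state trough Cmin,ss = C₀·f/(1−f) ≈ 14.419 × 0.0686/0.9314 ≈ 1.062 mcg/mL.
Trough 1.1 mcg/mL vs MEC 1 mcg/mL: adequate.

1.1 mcg/mL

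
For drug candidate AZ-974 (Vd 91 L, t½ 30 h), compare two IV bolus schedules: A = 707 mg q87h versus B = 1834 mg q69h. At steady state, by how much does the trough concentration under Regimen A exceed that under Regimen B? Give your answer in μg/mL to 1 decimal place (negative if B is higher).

-3.9 μg/mL

Regimen A: f = (1/2)^(87/30) ≈ 0.1340; Cmin,ss = (707/91)·f/(1−f) ≈ 1.202 μg/mL.
Regimen B: f = (1/2)^(69/30) ≈ 0.2031; Cmin,ss = (1834/91)·f/(1−f) ≈ 5.136 μg/mL.
Difference ≈ 1.202 − 5.136 ≈ -3.934 μg/mL.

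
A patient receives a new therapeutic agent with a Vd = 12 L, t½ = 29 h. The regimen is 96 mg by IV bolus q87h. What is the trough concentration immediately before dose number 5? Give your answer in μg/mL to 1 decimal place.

f = (1/2)^(τ/t½) = (1/2)^(87/29) ≈ 0.1250.
C₀ = D/Vd = 96/12 ≈ 8.000 μg/mL.
Before the 5th dose, 4 doses have been given. Superposition: Cmin = C₀·(f + f² + … + f^4).
≈ 8.000 × (0.1250 + 0.0156 + 0.0020 + 0.0002) ≈ 8.000 × 0.1428 ≈ 1.142 μg/mL.

1.1 μg/mL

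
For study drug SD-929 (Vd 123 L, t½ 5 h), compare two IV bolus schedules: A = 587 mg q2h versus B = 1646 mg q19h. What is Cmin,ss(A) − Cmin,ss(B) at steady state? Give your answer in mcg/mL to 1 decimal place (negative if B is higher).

13.9 mcg/mL

Regimen A: f = (1/2)^(2/5) ≈ 0.7579; Cmin,ss = (587/123)·f/(1−f) ≈ 14.940 mcg/mL.
Regimen B: f = (1/2)^(19/5) ≈ 0.0718; Cmin,ss = (1646/123)·f/(1−f) ≈ 1.035 mcg/mL.
Difference ≈ 14.940 − 1.035 ≈ 13.905 mcg/mL.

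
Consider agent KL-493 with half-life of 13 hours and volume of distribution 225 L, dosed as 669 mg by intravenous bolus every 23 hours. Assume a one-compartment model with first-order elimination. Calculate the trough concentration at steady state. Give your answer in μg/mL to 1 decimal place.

τ/t½ = 23/13 ≈ 1.7692, so fraction remaining f = (1/2)^(23/13) ≈ 0.2934.
At steady state, accumulation factor R = 1/(1 − e^(−kτ)) ≈ 1.4152.
Each bolus raises the concentration by D/Vd = 669/225 ≈ 2.973 μg/mL.
Cmax,ss = C₀/(1 − f) ≈ 2.973/0.7066 ≈ 4.207 μg/mL.
Steady-state trough Cmin,ss = Cmax,ss·f ≈ 4.207 × 0.2934 ≈ 1.234 μg/mL.

1.2 μg/mL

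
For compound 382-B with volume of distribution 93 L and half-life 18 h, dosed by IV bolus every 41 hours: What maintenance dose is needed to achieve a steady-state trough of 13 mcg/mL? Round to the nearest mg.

τ/t½ = 41/18 ≈ 2.2778, so f = (1/2)^(41/18) ≈ 0.206215.
Cmin,ss = (D/Vd)·f/(1−f), so D = Cmin,ss·Vd·(1−f)/f.
D = 13 × 93 × (1−f)/f ≈ 13 × 93 × 3.84931 ≈ 4653.82 mg.

4654 mg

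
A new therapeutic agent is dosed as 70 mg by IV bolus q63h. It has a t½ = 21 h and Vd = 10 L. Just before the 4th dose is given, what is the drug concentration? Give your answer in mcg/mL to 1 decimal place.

1.0 mcg/mL

f = (1/2)^(τ/t½) = (1/2)^(63/21) ≈ 0.1250.
C₀ = D/Vd = 70/10 ≈ 7.000 mcg/mL.
Before the 4th dose, 3 doses have been given. Superposition: Cmin = C₀·(f + f² + … + f^3).
≈ 7.000 × (0.1250 + 0.0156 + 0.0020) ≈ 7.000 × 0.1426 ≈ 0.998 mcg/mL.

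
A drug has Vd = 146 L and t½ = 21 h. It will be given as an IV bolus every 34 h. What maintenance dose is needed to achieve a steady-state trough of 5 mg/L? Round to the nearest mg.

τ/t½ = 34/21 ≈ 1.619, so f = (1/2)^(34/21) ≈ 0.325550.
Cmin,ss = (D/Vd)·f/(1−f), so D = Cmin,ss·Vd·(1−f)/f.
D = 5 × 146 × (1−f)/f ≈ 5 × 146 × 2.07172 ≈ 1512.36 mg.

1512 mg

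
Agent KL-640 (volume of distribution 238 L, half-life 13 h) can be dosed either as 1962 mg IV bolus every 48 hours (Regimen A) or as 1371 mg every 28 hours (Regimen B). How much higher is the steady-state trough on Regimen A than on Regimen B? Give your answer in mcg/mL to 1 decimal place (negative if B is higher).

-1.0 mcg/mL

Regimen A: f = (1/2)^(48/13) ≈ 0.0774; Cmin,ss = (1962/238)·f/(1−f) ≈ 0.692 mcg/mL.
Regimen B: f = (1/2)^(28/13) ≈ 0.2247; Cmin,ss = (1371/238)·f/(1−f) ≈ 1.670 mcg/mL.
Difference ≈ 0.692 − 1.670 ≈ -0.978 mcg/mL.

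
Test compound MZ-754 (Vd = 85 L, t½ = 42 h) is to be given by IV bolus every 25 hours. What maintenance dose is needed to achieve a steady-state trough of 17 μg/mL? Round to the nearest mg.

τ/t½ = 25/42 ≈ 0.59524, so f = (1/2)^(25/42) ≈ 0.661935.
Cmin,ss = (D/Vd)·f/(1−f), so D = Cmin,ss·Vd·(1−f)/f.
D = 17 × 85 × (1−f)/f ≈ 17 × 85 × 0.51072 ≈ 737.99 mg.

738 mg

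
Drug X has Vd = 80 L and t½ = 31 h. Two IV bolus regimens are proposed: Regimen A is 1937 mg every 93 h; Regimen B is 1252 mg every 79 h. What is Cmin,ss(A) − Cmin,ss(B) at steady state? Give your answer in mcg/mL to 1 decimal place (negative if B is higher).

Regimen A: f = (1/2)^(93/31) ≈ 0.1250; Cmin,ss = (1937/80)·f/(1−f) ≈ 3.459 mcg/mL.
Regimen B: f = (1/2)^(79/31) ≈ 0.1709; Cmin,ss = (1252/80)·f/(1−f) ≈ 3.226 mcg/mL.
Difference ≈ 3.459 − 3.226 ≈ 0.233 mcg/mL.

0.2 mcg/mL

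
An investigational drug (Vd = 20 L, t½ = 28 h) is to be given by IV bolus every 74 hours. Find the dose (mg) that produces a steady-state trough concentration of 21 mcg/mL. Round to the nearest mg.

τ/t½ = 74/28 ≈ 2.6429, so f = (1/2)^(74/28) ≈ 0.160111.
Cmin,ss = (D/Vd)·f/(1−f), so D = Cmin,ss·Vd·(1−f)/f.
D = 21 × 20 × (1−f)/f ≈ 21 × 20 × 5.24567 ≈ 2203.18 mg.

2203 mg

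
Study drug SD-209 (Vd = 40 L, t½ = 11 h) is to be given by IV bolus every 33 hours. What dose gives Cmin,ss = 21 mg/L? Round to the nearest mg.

5880 mg

τ/t½ = 33/11 ≈ 3, so f = (1/2)^(33/11) ≈ 0.125000.
Cmin,ss = (D/Vd)·f/(1−f), so D = Cmin,ss·Vd·(1−f)/f.
D = 21 × 40 × (1−f)/f ≈ 21 × 40 × 7.00000 ≈ 5880.00 mg.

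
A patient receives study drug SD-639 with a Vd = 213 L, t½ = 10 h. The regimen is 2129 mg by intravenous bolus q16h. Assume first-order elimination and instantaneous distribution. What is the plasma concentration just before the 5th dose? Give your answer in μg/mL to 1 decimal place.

f = (1/2)^(τ/t½) = (1/2)^(16/10) ≈ 0.3299.
C₀ = D/Vd = 2129/213 ≈ 9.995 μg/mL.
Before the 5th dose, 4 doses have been given. Superposition: Cmin = C₀·(f + f² + … + f^4).
≈ 9.995 × (0.3299 + 0.1088 + 0.0359 + 0.0118) ≈ 9.995 × 0.4864 ≈ 4.862 μg/mL.

4.9 μg/mL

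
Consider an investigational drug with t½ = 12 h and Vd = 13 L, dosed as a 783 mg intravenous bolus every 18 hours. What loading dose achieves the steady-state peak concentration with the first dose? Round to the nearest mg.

1211 mg

f = (1/2)^(18/12) ≈ 0.353553; accumulation ratio R = 1/(1−f) ≈ 1.54692.
Loading dose to hit Cmax,ss on first dose: D_load = D_maint·R ≈ 783 × 1.54692 ≈ 1211.24 mg.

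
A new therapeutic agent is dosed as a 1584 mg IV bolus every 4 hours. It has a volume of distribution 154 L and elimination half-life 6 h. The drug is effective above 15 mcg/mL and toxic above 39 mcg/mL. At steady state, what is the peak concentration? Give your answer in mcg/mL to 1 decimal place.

27.8 mcg/mL

τ/t½ = 4/6 ≈ 0.66667, so fraction remaining f = (1/2)^(4/6) ≈ 0.6300.
At steady state, accumulation factor R = 1/(1 − e^(−kτ)) ≈ 2.7027.
Single-dose peak C₀ = D/Vd = 1584/154 ≈ 10.286 mcg/mL.
Steady-state peak Cmax,ss = C₀·R ≈ 10.286 × 2.7027 ≈ 27.800 mcg/mL.
Peak 27.8 mcg/mL vs MTC 39 mcg/mL: below toxic threshold.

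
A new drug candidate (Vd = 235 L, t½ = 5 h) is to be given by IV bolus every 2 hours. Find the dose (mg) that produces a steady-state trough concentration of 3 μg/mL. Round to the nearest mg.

225 mg

τ/t½ = 2/5 ≈ 0.4, so f = (1/2)^(2/5) ≈ 0.757858.
Cmin,ss = (D/Vd)·f/(1−f), so D = Cmin,ss·Vd·(1−f)/f.
D = 3 × 235 × (1−f)/f ≈ 3 × 235 × 0.31951 ≈ 225.25 mg.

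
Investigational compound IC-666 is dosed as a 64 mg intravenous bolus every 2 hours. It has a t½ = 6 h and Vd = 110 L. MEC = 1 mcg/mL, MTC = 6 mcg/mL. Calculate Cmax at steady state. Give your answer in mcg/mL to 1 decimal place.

2.8 mcg/mL

τ/t½ = 2/6 ≈ 0.33333, so fraction remaining f = (1/2)^(2/6) ≈ 0.7937.
At steady state, accumulation factor R = 1/(1 − e^(−kτ)) ≈ 4.8473.
Each bolus raises the concentration by D/Vd = 64/110 ≈ 0.582 mcg/mL.
Cmax,ss = C₀/(1 − f) ≈ 0.582/0.2063 ≈ 2.821 mcg/mL.
Peak 2.8 mcg/mL vs MTC 6 mcg/mL: below toxic threshold.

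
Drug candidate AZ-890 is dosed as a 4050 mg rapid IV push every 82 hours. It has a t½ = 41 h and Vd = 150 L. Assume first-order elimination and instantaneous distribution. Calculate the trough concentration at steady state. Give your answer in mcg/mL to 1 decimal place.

The dosing interval is 2 half-lives, so f = 2^(−2) = 0.25.
Accumulation ratio R = 1/(1 − f) = 1/0.75 = 4/3.
Single-dose peak C₀ = D/Vd = 4050/150 = 27 mcg/mL.
Steady-state peak Cmax,ss = C₀·R = 27 × 4/3 ≈ 36.000 mcg/mL.
Steady-state trough Cmin,ss = Cmax,ss·f ≈ 36.000 × 0.25 ≈ 9.000 mcg/mL.

9.0 mcg/mL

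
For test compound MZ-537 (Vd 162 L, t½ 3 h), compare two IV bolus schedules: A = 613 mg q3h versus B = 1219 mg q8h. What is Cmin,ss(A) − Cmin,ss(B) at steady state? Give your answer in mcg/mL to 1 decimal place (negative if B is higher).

Regimen A: f = (1/2)^(3/3) ≈ 0.5000; Cmin,ss = (613/162)·f/(1−f) ≈ 3.784 mcg/mL.
Regimen B: f = (1/2)^(8/3) ≈ 0.1575; Cmin,ss = (1219/162)·f/(1−f) ≈ 1.407 mcg/mL.
Difference ≈ 3.784 − 1.407 ≈ 2.377 mcg/mL.

2.4 mcg/mL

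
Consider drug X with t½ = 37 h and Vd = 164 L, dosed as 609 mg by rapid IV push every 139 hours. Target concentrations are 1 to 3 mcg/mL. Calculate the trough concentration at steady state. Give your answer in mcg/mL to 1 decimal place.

Over one 139-h interval, 139/37 ≈ 3.7568 half-lives elapse, leaving f ≈ 0.0740 of each dose.
Each bolus raises the concentration by D/Vd = 609/164 ≈ 3.713 mcg/mL.
Steady-state trough Cmin,ss = C₀·f/(1−f) ≈ 3.713 × 0.0740/0.9260 ≈ 0.297 mcg/mL.
Trough 0.3 mcg/mL vs MEC 1 mcg/mL: subtherapeutic.

0.3 mcg/mL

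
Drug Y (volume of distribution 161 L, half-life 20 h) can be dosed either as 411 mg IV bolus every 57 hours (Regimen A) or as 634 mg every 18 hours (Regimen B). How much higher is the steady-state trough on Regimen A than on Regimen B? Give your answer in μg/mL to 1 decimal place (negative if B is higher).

Regimen A: f = (1/2)^(57/20) ≈ 0.1387; Cmin,ss = (411/161)·f/(1−f) ≈ 0.411 μg/mL.
Regimen B: f = (1/2)^(18/20) ≈ 0.5359; Cmin,ss = (634/161)·f/(1−f) ≈ 4.547 μg/mL.
Difference ≈ 0.411 − 4.547 ≈ -4.136 μg/mL.

-4.1 μg/mL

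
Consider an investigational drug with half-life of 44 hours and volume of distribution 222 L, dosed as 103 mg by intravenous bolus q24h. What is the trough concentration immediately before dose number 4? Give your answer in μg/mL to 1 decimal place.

0.7 μg/mL

f = (1/2)^(τ/t½) = (1/2)^(24/44) ≈ 0.6852.
C₀ = D/Vd = 103/222 ≈ 0.464 μg/mL.
Before the 4th dose, 3 doses have been given. Superposition: Cmin = C₀·(f + f² + … + f^3).
≈ 0.464 × (0.6852 + 0.4695 + 0.3217) ≈ 0.464 × 1.4764 ≈ 0.685 μg/mL.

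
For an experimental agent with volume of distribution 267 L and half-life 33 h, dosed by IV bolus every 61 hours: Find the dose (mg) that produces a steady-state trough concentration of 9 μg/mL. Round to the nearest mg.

6251 mg

τ/t½ = 61/33 ≈ 1.8485, so f = (1/2)^(61/33) ≈ 0.277684.
Cmin,ss = (D/Vd)·f/(1−f), so D = Cmin,ss·Vd·(1−f)/f.
D = 9 × 267 × (1−f)/f ≈ 9 × 267 × 2.60122 ≈ 6250.73 mg.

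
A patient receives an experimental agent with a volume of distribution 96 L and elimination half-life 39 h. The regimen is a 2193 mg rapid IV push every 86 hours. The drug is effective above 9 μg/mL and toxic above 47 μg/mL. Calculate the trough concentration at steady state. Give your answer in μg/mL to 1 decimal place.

6.3 μg/mL

k = ln2/t½ = ln2/39 ≈ 0.017773 h⁻¹; fraction remaining f = e^(−kτ) = e^(−0.017773×86) ≈ 0.2169.
At steady state, accumulation factor R = 1/(1 − e^(−kτ)) ≈ 1.2770.
Single-dose peak C₀ = D/Vd = 2193/96 ≈ 22.844 μg/mL.
Cmax,ss = C₀/(1 − f) ≈ 22.844/0.7831 ≈ 29.171 μg/mL.
Steady-state trough Cmin,ss = Cmax,ss·f ≈ 29.171 × 0.2169 ≈ 6.327 μg/mL.
Trough 6.3 μg/mL vs MEC 9 μg/mL: subtherapeutic.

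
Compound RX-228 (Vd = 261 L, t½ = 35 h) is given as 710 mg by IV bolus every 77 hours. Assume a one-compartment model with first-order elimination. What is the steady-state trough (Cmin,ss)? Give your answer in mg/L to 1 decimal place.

0.8 mg/L

τ/t½ = 77/35 ≈ 2.2, so fraction remaining f = (1/2)^(77/35) ≈ 0.2176.
Accumulation ratio R = 1/(1 − f) ≈ 1/0.7824 ≈ 1.2781.
Single-dose peak C₀ = D/Vd = 710/261 ≈ 2.720 mg/L.
Steady-state peak Cmax,ss = C₀·R ≈ 2.720 × 1.2781 ≈ 3.476 mg/L.
Steady-state trough Cmin,ss = Cmax,ss·f ≈ 3.476 × 0.2176 ≈ 0.756 mg/L.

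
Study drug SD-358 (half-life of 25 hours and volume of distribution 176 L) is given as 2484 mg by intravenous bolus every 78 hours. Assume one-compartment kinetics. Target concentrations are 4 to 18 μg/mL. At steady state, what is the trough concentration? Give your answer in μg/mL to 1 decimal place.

τ/t½ = 78/25 ≈ 3.12, so fraction remaining f = (1/2)^(78/25) ≈ 0.1150.
At steady state, accumulation factor R = 1/(1 − e^(−kτ)) ≈ 1.1299.
Single-dose peak C₀ = D/Vd = 2484/176 ≈ 14.114 μg/mL.
Cmax,ss = C₀/(1 − f) ≈ 14.114/0.8850 ≈ 15.948 μg/mL.
Steady-state trough Cmin,ss = Cmax,ss·f ≈ 15.948 × 0.1150 ≈ 1.834 μg/mL.
Trough 1.8 μg/mL vs MEC 4 μg/mL: subtherapeutic.

1.8 μg/mL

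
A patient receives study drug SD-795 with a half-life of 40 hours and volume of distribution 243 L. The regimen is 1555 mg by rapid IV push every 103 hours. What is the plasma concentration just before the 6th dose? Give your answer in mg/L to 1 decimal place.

f = (1/2)^(τ/t½) = (1/2)^(103/40) ≈ 0.1678.
C₀ = D/Vd = 1555/243 ≈ 6.399 mg/L.
Before the 6th dose, 5 doses have been given. Superposition: Cmin = C₀·(f + f² + … + f^5).
≈ 6.399 × (0.1678 + 0.0282 + 0.0047 + 0.0008 + 0.0001) ≈ 6.399 × 0.2016 ≈ 1.290 mg/L.

1.3 mg/L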